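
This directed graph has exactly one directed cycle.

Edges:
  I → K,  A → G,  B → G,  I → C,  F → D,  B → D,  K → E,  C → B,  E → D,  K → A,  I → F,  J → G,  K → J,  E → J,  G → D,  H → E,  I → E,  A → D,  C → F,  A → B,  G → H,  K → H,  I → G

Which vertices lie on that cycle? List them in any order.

E, G, H, J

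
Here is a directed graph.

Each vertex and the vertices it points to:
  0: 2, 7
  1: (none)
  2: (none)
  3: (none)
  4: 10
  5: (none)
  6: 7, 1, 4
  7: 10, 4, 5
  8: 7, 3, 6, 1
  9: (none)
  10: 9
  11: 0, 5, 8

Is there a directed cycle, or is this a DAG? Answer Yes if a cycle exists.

DFS with white/gray/black marking, starting from 11:
11 gray
  0 gray
    2 gray
    2 black
    7 gray
      10 gray
        9 gray
        9 black
      10 black
      4 gray
        4→10: 10 black — skip
      4 black
      5 gray
      5 black
    7 black
  0 black
  11→5: 5 black — skip
  8 gray
    8→7: 7 black — skip
    3 gray
    3 black
    6 gray
      6→7: 7 black — skip
      1 gray
      1 black
      6→4: 4 black — skip
    6 black
    8→1: 1 black — skip
  8 black
11 black
Every edge goes to a white or black vertex — no back edge, so the graph is acyclic.

No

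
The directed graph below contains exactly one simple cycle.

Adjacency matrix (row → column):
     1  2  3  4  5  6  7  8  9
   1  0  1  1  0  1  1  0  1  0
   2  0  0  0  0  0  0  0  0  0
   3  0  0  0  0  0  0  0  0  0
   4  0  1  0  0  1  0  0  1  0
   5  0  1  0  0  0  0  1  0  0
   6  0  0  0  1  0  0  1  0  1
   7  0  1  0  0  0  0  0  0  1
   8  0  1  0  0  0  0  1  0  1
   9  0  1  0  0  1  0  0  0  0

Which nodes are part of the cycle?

5, 7, 9

DFS with gray/black marking from 9:
9 gray
  5 gray
    2 gray
    2 black
    7 gray
      7→9: 9 is gray → back edge
Back edge closes the cycle 9 → 5 → 7 → 9; its vertices are {5, 7, 9}.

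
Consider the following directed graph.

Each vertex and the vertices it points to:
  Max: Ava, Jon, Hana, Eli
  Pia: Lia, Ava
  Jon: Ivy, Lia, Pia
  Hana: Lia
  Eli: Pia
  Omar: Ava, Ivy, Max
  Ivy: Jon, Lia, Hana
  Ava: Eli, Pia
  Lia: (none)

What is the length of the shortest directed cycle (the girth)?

For each vertex v, BFS finds the shortest path from v back to v.
The shortest such closed walk is Ivy → Jon → Ivy, length 2.

2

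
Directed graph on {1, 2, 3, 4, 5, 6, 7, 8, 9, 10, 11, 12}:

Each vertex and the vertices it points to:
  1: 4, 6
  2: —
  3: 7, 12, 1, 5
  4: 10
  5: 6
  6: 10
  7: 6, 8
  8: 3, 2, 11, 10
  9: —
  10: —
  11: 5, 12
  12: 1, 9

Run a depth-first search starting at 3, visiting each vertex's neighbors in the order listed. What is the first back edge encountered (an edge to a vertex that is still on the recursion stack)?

8→3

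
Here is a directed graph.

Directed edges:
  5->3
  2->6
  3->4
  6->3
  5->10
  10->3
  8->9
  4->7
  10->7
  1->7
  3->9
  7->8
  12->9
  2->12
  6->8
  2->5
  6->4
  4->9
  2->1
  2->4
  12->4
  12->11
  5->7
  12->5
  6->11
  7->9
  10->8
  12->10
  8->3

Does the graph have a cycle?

DFS with white/gray/black marking, starting from 10:
10 gray
  3 gray
    4 gray
      7 gray
        9 gray
        9 black
        8 gray
          8→3: 3 is gray → back edge
Back edge found, so a cycle exists: 3 → 4 → 7 → 8 → 3.

Yes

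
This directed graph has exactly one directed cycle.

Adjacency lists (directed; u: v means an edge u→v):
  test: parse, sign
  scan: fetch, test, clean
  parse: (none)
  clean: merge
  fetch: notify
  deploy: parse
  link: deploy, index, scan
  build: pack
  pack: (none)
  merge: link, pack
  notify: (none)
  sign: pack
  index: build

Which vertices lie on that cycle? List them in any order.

DFS with gray/black marking from merge:
merge gray
  link gray
    deploy gray
      parse gray
      parse black
    deploy black
    index gray
      build gray
        pack gray
        pack black
      build black
    index black
    scan gray
      fetch gray
        notify gray
        notify black
      fetch black
      test gray
        test→parse: parse black — skip
        sign gray
          sign→pack: pack black — skip
        sign black
      test black
      clean gray
        clean→merge: merge is gray → back edge
Back edge closes the cycle merge → link → scan → clean → merge; its vertices are {link, scan, clean, merge}.

link, scan, clean, merge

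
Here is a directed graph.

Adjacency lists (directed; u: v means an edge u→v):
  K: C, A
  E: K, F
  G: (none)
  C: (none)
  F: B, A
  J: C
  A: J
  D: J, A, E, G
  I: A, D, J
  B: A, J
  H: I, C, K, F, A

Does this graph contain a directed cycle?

DFS with white/gray/black marking, starting from B:
B gray
  A gray
    J gray
      C gray
      C black
    J black
  A black
  B→J: J black — skip
B black
K gray
  K→C: C black — skip
  K→A: A black — skip
K black
E gray
  E→K: K black — skip
  F gray
    F→B: B black — skip
    F→A: A black — skip
  F black
E black
G gray
G black
D gray
  D→J: J black — skip
  D→A: A black — skip
  D→E: E black — skip
  D→G: G black — skip
D black
I gray
  I→A: A black — skip
  I→D: D black — skip
  I→J: J black — skip
I black
H gray
  H→I: I black — skip
  H→C: C black — skip
  H→K: K black — skip
  H→F: F black — skip
  H→A: A black — skip
H black
Every edge goes to a white or black vertex — no back edge, so the graph is acyclic.

No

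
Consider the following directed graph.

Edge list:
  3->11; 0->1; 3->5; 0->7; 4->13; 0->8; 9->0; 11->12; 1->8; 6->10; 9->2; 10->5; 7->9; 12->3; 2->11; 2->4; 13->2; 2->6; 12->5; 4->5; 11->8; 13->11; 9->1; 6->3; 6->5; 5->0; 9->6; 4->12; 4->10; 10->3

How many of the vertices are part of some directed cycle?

A vertex is on a directed cycle iff it belongs to a strongly connected component of size ≥ 2 (or has a self-loop).
The vertices on cycles are {0, 2, 3, 4, 5, 6, 7, 9, 10, 11, 12, 13} — 12 in total.

12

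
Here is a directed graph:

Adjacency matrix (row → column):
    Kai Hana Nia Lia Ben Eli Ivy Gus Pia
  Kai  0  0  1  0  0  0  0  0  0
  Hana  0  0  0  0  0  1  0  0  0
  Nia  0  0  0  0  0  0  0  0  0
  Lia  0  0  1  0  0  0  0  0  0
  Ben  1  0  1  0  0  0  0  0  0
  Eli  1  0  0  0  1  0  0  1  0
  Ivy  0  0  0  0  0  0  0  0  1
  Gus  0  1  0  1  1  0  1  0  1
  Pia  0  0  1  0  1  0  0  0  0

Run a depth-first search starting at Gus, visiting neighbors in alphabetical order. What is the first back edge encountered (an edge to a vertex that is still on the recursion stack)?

DFS from Gus (visiting neighbors in alphabetical order); mark gray on enter, black on exit:
Gus gray
  Ben gray
    Kai gray
      Nia gray
      Nia black
    Kai black
    Ben→Nia: Nia black — skip
  Ben black
  Hana gray
    Eli gray
      Eli→Ben: Ben black — skip
      Eli→Gus: Gus is gray → back edge
First back edge: Eli → Gus.

Eli->Gus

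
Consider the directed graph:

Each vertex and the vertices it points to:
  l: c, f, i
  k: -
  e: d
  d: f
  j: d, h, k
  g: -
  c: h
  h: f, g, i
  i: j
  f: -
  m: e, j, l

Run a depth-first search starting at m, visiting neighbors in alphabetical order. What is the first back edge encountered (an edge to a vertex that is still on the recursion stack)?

i→j

DFS from m (visiting neighbors in alphabetical order); mark gray on enter, black on exit:
m gray
  e gray
    d gray
      f gray
      f black
    d black
  e black
  j gray
    j→d: d black — skip
    h gray
      h→f: f black — skip
      g gray
      g black
      i gray
        i→j: j is gray → back edge
First back edge: i → j.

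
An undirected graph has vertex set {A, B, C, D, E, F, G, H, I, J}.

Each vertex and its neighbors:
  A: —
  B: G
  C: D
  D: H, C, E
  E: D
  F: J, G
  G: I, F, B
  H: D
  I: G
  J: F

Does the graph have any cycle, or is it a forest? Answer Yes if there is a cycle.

DFS, tracking each vertex's parent; an edge to a visited non-parent vertex closes a cycle.
Start from H:
visit H (parent –)
  visit D (parent H)
    D–H: parent, skip
    visit C (parent D)
      C–D: parent, skip
    visit E (parent D)
      E–D: parent, skip
visit A (parent –)
visit B (parent –)
  visit G (parent B)
    visit I (parent G)
      I–G: parent, skip
    visit F (parent G)
      visit J (parent F)
        J–F: parent, skip
      F–G: parent, skip
    G–B: parent, skip
No non-parent visited neighbor found — the graph is a forest.

No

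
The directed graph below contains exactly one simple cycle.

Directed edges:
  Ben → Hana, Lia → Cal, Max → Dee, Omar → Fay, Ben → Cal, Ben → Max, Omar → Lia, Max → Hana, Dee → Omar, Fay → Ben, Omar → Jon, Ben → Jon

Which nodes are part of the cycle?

Ben, Dee, Fay, Max, Omar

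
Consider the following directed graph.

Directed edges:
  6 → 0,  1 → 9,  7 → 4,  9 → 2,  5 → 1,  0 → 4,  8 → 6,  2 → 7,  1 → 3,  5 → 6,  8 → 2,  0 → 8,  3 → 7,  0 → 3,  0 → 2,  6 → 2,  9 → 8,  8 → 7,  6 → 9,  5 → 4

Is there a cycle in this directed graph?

DFS with white/gray/black marking, starting from 0:
0 gray
  3 gray
    7 gray
      4 gray
      4 black
    7 black
  3 black
  0→4: 4 black — skip
  2 gray
    2→7: 7 black — skip
  2 black
  8 gray
    8→2: 2 black — skip
    6 gray
      6→2: 2 black — skip
      6→0: 0 is gray → back edge
Back edge found, so a cycle exists: 0 → 8 → 6 → 0.

Yes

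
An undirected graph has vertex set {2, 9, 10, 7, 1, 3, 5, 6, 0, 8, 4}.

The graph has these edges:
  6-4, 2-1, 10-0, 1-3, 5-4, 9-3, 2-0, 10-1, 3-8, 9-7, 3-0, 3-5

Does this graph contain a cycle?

DFS, tracking each vertex's parent; an edge to a visited non-parent vertex closes a cycle.
Start from 4:
visit 4 (parent –)
  visit 6 (parent 4)
    6–4: parent, skip
  visit 5 (parent 4)
    visit 3 (parent 5)
      visit 0 (parent 3)
        visit 2 (parent 0)
          visit 1 (parent 2)
            visit 10 (parent 1)
              10–0: 0 visited and ≠ parent → cycle
Cycle: 0 – 2 – 1 – 10 – 0.

Yes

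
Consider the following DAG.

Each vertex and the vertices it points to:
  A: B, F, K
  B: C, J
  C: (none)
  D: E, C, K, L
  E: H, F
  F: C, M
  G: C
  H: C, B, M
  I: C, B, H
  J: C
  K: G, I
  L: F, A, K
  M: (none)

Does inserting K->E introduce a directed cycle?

Adding K→E creates a cycle iff E can already reach K.
Explore from E: no path reaches K. The graph stays acyclic.

No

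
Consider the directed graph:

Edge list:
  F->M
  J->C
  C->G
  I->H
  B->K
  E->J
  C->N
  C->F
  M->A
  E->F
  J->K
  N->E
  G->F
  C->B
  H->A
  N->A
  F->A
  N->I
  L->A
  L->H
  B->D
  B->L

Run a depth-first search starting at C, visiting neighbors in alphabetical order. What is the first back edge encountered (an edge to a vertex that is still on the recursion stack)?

DFS from C (visiting neighbors in alphabetical order); mark gray on enter, black on exit:
C gray
  B gray
    D gray
    D black
    K gray
    K black
    L gray
      A gray
      A black
      H gray
        H→A: A black — skip
      H black
    L black
  B black
  F gray
    F→A: A black — skip
    M gray
      M→A: A black — skip
    M black
  F black
  G gray
    G→F: F black — skip
  G black
  N gray
    N→A: A black — skip
    E gray
      E→F: F black — skip
      J gray
        J→C: C is gray → back edge
First back edge: J → C.

J->C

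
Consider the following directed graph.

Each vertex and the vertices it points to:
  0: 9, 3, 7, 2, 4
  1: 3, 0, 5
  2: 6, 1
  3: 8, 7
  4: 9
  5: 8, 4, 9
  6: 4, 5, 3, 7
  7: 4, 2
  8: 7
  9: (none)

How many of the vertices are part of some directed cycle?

8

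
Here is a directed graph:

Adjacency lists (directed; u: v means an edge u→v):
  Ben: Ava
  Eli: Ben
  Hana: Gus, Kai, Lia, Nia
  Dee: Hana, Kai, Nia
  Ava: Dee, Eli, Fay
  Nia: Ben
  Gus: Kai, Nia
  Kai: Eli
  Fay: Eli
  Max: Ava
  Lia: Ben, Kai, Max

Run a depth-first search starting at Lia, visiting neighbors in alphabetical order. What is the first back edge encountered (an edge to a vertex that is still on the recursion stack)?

Eli->Ben

DFS from Lia (visiting neighbors in alphabetical order); mark gray on enter, black on exit:
Lia gray
  Ben gray
    Ava gray
      Dee gray
        Hana gray
          Gus gray
            Kai gray
              Eli gray
                Eli→Ben: Ben is gray → back edge
First back edge: Eli → Ben.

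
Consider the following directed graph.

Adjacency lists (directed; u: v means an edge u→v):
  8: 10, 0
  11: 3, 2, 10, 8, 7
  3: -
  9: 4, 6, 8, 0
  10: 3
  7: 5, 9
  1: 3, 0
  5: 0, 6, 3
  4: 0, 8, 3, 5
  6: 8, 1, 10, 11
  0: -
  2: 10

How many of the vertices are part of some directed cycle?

6

A vertex is on a directed cycle iff it belongs to a strongly connected component of size ≥ 2 (or has a self-loop).
The vertices on cycles are {4, 5, 6, 7, 9, 11} — 6 in total.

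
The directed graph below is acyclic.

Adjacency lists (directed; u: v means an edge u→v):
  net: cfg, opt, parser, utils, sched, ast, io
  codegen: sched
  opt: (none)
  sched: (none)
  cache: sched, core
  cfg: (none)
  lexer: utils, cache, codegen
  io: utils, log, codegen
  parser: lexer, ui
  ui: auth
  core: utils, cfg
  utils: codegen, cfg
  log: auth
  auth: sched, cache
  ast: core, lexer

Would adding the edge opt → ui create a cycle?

Adding opt→ui creates a cycle iff ui can already reach opt.
Explore from ui: no path reaches opt. The graph stays acyclic.

No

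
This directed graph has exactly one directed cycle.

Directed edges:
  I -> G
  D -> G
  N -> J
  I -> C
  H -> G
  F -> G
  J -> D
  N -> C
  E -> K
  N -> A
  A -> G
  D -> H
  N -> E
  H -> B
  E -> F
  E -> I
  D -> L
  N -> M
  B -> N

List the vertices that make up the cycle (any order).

B, D, H, J, N

DFS with gray/black marking from N:
N gray
  C gray
  C black
  E gray
    F gray
      G gray
      G black
    F black
    K gray
    K black
    I gray
      I→G: G black — skip
      I→C: C black — skip
    I black
  E black
  M gray
  M black
  J gray
    D gray
      H gray
        B gray
          B→N: N is gray → back edge
Back edge closes the cycle N → J → D → H → B → N; its vertices are {B, D, H, J, N}.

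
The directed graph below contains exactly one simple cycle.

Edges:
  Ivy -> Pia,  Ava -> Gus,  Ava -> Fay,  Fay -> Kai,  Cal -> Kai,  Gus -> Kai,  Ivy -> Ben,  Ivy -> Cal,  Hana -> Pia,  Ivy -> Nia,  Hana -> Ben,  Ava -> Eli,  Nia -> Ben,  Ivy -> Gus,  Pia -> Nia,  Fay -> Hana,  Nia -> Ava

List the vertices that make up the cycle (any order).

Ava, Fay, Nia, Pia, Hana

DFS with gray/black marking from Nia:
Nia gray
  Ava gray
    Fay gray
      Kai gray
      Kai black
      Hana gray
        Pia gray
          Pia→Nia: Nia is gray → back edge
Back edge closes the cycle Nia → Ava → Fay → Hana → Pia → Nia; its vertices are {Ava, Fay, Nia, Pia, Hana}.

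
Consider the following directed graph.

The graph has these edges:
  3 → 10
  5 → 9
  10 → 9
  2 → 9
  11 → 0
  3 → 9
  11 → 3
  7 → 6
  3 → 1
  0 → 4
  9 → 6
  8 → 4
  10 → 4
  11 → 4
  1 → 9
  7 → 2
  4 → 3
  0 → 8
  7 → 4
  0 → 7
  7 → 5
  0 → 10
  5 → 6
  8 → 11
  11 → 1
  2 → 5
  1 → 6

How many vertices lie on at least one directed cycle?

6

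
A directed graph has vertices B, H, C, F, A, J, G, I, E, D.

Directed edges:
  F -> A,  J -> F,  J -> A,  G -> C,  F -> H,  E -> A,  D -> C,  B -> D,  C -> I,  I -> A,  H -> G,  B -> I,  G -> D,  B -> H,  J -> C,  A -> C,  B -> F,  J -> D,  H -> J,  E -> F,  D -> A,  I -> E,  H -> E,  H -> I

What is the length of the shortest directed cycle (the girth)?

For each vertex v, BFS finds the shortest path from v back to v.
The shortest such closed walk is H → E → F → H, length 3.

3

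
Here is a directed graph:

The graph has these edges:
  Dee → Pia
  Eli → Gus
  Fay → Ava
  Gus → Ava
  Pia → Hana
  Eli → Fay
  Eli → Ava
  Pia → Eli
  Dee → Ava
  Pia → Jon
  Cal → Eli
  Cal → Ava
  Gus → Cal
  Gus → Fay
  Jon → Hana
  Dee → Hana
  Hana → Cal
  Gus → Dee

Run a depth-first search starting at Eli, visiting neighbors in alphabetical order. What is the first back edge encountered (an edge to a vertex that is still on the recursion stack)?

DFS from Eli (visiting neighbors in alphabetical order); mark gray on enter, black on exit:
Eli gray
  Ava gray
  Ava black
  Fay gray
    Fay→Ava: Ava black — skip
  Fay black
  Gus gray
    Gus→Ava: Ava black — skip
    Cal gray
      Cal→Ava: Ava black — skip
      Cal→Eli: Eli is gray → back edge
First back edge: Cal → Eli.

Cal→Eli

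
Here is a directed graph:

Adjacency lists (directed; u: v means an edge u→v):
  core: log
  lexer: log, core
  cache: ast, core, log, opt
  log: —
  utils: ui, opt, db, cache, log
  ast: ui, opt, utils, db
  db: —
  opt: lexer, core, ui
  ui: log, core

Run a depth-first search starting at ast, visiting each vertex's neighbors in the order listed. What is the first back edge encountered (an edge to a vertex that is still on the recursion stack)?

DFS from ast (visiting each vertex's neighbors in the order listed); mark gray on enter, black on exit:
ast gray
  ui gray
    log gray
    log black
    core gray
      core→log: log black — skip
    core black
  ui black
  opt gray
    lexer gray
      lexer→log: log black — skip
      lexer→core: core black — skip
    lexer black
    opt→core: core black — skip
    opt→ui: ui black — skip
  opt black
  utils gray
    utils→ui: ui black — skip
    utils→opt: opt black — skip
    db gray
    db black
    cache gray
      cache→ast: ast is gray → back edge
First back edge: cache → ast.

cache->ast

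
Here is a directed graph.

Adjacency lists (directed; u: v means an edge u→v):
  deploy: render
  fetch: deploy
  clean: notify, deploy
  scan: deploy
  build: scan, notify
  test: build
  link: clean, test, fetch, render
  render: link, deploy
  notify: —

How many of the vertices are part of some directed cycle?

8

A vertex is on a directed cycle iff it belongs to a strongly connected component of size ≥ 2 (or has a self-loop).
The vertices on cycles are {link, scan, test, build, clean, fetch, deploy, render} — 8 in total.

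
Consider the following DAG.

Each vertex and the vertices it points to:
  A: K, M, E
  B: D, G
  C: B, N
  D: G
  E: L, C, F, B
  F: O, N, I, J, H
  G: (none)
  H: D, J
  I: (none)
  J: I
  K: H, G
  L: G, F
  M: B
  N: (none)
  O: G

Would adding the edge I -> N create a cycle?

No

Adding I→N creates a cycle iff N can already reach I.
Explore from N: no path reaches I. The graph stays acyclic.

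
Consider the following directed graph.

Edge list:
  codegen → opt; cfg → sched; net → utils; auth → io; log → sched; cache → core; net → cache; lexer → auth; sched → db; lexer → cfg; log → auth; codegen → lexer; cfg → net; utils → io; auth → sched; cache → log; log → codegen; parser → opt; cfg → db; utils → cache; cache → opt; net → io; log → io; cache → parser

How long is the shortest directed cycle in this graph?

6

For each vertex v, BFS finds the shortest path from v back to v.
The shortest such closed walk is cache → log → codegen → lexer → cfg → net → cache, length 6.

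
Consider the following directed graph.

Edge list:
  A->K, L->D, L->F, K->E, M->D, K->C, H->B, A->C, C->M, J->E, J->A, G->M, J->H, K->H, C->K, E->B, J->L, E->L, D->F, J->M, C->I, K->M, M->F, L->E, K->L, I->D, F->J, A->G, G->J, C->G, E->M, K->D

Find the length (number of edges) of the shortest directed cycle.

For each vertex v, BFS finds the shortest path from v back to v.
The shortest such closed walk is K → C → K, length 2.

2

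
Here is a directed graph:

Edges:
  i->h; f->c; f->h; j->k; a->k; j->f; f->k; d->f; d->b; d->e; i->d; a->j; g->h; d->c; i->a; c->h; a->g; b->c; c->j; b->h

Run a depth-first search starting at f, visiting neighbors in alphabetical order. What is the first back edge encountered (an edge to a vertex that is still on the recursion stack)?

j→f

DFS from f (visiting neighbors in alphabetical order); mark gray on enter, black on exit:
f gray
  c gray
    h gray
    h black
    j gray
      j→f: f is gray → back edge
First back edge: j → f.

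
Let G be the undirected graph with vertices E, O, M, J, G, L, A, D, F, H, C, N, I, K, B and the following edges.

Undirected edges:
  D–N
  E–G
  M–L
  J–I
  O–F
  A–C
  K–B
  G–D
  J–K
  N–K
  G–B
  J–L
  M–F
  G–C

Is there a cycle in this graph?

DFS, tracking each vertex's parent; an edge to a visited non-parent vertex closes a cycle.
Start from E:
visit E (parent –)
  visit G (parent E)
    G–E: parent, skip
    visit B (parent G)
      visit K (parent B)
        visit J (parent K)
          J–K: parent, skip
          visit I (parent J)
            I–J: parent, skip
          visit L (parent J)
            L–J: parent, skip
            visit M (parent L)
              M–L: parent, skip
              visit F (parent M)
                visit O (parent F)
                  O–F: parent, skip
                F–M: parent, skip
        K–B: parent, skip
        visit N (parent K)
          visit D (parent N)
            D–G: G visited and ≠ parent → cycle
Cycle: G – B – K – N – D – G.

Yes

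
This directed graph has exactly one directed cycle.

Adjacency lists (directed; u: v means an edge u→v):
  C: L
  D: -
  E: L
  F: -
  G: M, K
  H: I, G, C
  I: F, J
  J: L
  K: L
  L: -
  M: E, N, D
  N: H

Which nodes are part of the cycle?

G, H, M, N

DFS with gray/black marking from N:
N gray
  H gray
    I gray
      F gray
      F black
      J gray
        L gray
        L black
      J black
    I black
    G gray
      M gray
        E gray
          E→L: L black — skip
        E black
        M→N: N is gray → back edge
Back edge closes the cycle N → H → G → M → N; its vertices are {G, H, M, N}.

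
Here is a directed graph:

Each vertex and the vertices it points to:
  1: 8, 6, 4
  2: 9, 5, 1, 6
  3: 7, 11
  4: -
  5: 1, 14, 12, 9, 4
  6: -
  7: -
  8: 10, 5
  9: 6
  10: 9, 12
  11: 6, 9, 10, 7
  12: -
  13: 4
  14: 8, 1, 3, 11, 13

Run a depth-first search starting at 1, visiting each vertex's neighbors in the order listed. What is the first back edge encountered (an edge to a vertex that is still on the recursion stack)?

5->1

DFS from 1 (visiting each vertex's neighbors in the order listed); mark gray on enter, black on exit:
1 gray
  8 gray
    10 gray
      9 gray
        6 gray
        6 black
      9 black
      12 gray
      12 black
    10 black
    5 gray
      5→1: 1 is gray → back edge
First back edge: 5 → 1.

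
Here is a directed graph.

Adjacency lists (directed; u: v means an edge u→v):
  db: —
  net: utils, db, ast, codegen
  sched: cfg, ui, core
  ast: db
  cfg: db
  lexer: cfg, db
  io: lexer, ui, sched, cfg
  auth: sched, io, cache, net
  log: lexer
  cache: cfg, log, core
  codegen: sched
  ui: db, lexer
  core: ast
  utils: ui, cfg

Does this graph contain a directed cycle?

DFS with white/gray/black marking, starting from cache:
cache gray
  cfg gray
    db gray
    db black
  cfg black
  log gray
    lexer gray
      lexer→cfg: cfg black — skip
      lexer→db: db black — skip
    lexer black
  log black
  core gray
    ast gray
      ast→db: db black — skip
    ast black
  core black
cache black
net gray
  utils gray
    ui gray
      ui→db: db black — skip
      ui→lexer: lexer black — skip
    ui black
    utils→cfg: cfg black — skip
  utils black
  net→db: db black — skip
  net→ast: ast black — skip
  codegen gray
    sched gray
      sched→cfg: cfg black — skip
      sched→ui: ui black — skip
      sched→core: core black — skip
    sched black
  codegen black
net black
io gray
  io→lexer: lexer black — skip
  io→ui: ui black — skip
  io→sched: sched black — skip
  io→cfg: cfg black — skip
io black
auth gray
  auth→sched: sched black — skip
  auth→io: io black — skip
  auth→cache: cache black — skip
  auth→net: net black — skip
auth black
Every edge goes to a white or black vertex — no back edge, so the graph is acyclic.

No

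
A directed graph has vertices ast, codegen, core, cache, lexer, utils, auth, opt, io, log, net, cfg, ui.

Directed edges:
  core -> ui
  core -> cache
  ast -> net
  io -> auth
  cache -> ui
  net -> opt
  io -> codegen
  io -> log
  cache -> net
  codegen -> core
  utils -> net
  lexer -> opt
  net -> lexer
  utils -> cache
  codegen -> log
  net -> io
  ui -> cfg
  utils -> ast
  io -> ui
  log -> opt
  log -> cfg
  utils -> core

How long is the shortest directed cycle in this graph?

For each vertex v, BFS finds the shortest path from v back to v.
The shortest such closed walk is cache → net → io → codegen → core → cache, length 5.

5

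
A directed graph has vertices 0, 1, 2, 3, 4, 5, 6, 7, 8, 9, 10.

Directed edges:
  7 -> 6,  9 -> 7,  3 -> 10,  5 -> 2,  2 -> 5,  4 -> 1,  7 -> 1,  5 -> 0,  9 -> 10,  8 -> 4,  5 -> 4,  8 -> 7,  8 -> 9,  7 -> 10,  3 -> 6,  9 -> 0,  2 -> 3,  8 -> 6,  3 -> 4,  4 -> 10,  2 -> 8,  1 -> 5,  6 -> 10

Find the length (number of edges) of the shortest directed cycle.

For each vertex v, BFS finds the shortest path from v back to v.
The shortest such closed walk is 5 → 2 → 5, length 2.

2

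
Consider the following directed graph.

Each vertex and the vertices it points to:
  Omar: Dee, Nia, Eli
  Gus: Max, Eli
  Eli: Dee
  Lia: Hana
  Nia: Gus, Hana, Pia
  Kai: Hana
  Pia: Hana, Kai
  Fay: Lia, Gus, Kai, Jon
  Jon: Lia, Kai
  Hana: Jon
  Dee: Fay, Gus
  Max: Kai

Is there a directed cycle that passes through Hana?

Yes

Hana is on a cycle iff Hana can reach itself via ≥1 edge.
Hana → Jon → Lia → Hana — yes.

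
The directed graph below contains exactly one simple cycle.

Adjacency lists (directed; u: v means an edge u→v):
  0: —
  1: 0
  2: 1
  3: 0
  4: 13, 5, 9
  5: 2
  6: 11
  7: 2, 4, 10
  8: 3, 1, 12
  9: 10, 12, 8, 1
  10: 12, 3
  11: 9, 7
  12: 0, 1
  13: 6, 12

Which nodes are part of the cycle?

DFS with gray/black marking from 4:
4 gray
  13 gray
    6 gray
      11 gray
        9 gray
          10 gray
            12 gray
              0 gray
              0 black
              1 gray
                1→0: 0 black — skip
              1 black
            12 black
            3 gray
              3→0: 0 black — skip
            3 black
          10 black
          9→12: 12 black — skip
          8 gray
            8→3: 3 black — skip
            8→1: 1 black — skip
            8→12: 12 black — skip
          8 black
          9→1: 1 black — skip
        9 black
        7 gray
          2 gray
            2→1: 1 black — skip
          2 black
          7→4: 4 is gray → back edge
Back edge closes the cycle 4 → 13 → 6 → 11 → 7 → 4; its vertices are {4, 6, 7, 11, 13}.

4, 6, 7, 11, 13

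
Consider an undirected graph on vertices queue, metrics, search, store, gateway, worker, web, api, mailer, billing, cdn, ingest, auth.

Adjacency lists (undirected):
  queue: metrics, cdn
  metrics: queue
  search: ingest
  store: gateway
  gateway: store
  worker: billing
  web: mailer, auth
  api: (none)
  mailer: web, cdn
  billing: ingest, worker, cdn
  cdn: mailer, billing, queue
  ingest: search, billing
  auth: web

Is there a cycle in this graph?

No

DFS, tracking each vertex's parent; an edge to a visited non-parent vertex closes a cycle.
Start from ingest:
visit ingest (parent –)
  visit search (parent ingest)
    search–ingest: parent, skip
  visit billing (parent ingest)
    billing–ingest: parent, skip
    visit worker (parent billing)
      worker–billing: parent, skip
    visit cdn (parent billing)
      visit mailer (parent cdn)
        visit web (parent mailer)
          web–mailer: parent, skip
          visit auth (parent web)
            auth–web: parent, skip
        mailer–cdn: parent, skip
      cdn–billing: parent, skip
      visit queue (parent cdn)
        visit metrics (parent queue)
          metrics–queue: parent, skip
        queue–cdn: parent, skip
visit store (parent –)
  visit gateway (parent store)
    gateway–store: parent, skip
visit api (parent –)
No non-parent visited neighbor found — the graph is a forest.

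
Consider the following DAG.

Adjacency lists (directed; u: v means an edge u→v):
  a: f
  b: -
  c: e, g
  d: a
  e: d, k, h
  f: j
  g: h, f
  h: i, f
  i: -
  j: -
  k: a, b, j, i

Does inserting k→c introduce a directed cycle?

Yes

Adding k→c creates a cycle iff c can already reach k.
Path from c: c → e → k.
So c → … → k → c is a cycle.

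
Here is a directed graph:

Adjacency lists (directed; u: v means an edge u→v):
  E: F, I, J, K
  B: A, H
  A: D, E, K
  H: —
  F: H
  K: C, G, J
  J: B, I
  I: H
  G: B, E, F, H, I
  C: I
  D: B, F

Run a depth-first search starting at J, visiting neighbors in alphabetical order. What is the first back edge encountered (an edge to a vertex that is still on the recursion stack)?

DFS from J (visiting neighbors in alphabetical order); mark gray on enter, black on exit:
J gray
  B gray
    A gray
      D gray
        D→B: B is gray → back edge
First back edge: D → B.

D→B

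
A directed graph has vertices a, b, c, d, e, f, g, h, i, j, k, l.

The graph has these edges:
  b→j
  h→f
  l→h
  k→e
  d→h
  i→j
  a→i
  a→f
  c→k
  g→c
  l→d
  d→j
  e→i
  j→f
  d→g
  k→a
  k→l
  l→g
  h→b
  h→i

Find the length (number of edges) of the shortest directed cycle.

For each vertex v, BFS finds the shortest path from v back to v.
The shortest such closed walk is k → l → g → c → k, length 4.

4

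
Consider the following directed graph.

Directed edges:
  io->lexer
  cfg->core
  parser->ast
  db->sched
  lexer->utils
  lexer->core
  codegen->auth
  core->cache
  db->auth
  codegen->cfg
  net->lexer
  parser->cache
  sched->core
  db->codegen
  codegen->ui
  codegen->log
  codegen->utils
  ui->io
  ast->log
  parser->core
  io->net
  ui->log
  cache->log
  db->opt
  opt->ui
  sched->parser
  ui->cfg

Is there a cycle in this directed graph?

No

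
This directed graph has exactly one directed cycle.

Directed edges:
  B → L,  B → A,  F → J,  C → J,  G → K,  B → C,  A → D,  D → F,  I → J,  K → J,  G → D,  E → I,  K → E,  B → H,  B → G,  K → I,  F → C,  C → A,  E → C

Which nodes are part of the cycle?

A, C, D, F

DFS with gray/black marking from A:
A gray
  D gray
    F gray
      J gray
      J black
      C gray
        C→A: A is gray → back edge
Back edge closes the cycle A → D → F → C → A; its vertices are {A, C, D, F}.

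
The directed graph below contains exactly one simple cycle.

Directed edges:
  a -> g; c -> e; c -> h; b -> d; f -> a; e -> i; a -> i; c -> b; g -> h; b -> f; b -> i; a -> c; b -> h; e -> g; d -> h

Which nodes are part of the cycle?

DFS with gray/black marking from b:
b gray
  f gray
    a gray
      i gray
      i black
      c gray
        e gray
          g gray
            h gray
            h black
          g black
          e→i: i black — skip
        e black
        c→h: h black — skip
        c→b: b is gray → back edge
Back edge closes the cycle b → f → a → c → b; its vertices are {a, b, c, f}.

a, b, c, f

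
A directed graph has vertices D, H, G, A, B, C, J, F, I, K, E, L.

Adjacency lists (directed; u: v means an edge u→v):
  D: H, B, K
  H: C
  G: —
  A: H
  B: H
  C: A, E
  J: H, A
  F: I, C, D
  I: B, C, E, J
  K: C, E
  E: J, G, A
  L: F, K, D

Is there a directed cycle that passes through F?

F lies on a cycle iff there is a path from F back to itself.
Exploring from F, it never reaches itself; equivalently, its strongly connected component is a singleton.

No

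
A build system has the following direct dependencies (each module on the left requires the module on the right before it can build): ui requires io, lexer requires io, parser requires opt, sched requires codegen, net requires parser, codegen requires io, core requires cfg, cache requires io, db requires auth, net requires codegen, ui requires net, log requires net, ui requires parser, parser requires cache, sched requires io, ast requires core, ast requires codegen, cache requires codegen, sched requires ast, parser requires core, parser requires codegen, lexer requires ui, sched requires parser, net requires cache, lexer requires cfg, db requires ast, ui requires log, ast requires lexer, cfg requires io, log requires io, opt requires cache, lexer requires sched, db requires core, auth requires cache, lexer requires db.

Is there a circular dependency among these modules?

Yes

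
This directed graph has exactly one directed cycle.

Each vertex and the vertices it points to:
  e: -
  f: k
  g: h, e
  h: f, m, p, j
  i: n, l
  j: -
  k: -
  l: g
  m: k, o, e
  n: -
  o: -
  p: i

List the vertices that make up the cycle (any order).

g, h, i, l, p

DFS with gray/black marking from g:
g gray
  h gray
    f gray
      k gray
      k black
    f black
    m gray
      m→k: k black — skip
      o gray
      o black
      e gray
      e black
    m black
    p gray
      i gray
        n gray
        n black
        l gray
          l→g: g is gray → back edge
Back edge closes the cycle g → h → p → i → l → g; its vertices are {g, h, i, l, p}.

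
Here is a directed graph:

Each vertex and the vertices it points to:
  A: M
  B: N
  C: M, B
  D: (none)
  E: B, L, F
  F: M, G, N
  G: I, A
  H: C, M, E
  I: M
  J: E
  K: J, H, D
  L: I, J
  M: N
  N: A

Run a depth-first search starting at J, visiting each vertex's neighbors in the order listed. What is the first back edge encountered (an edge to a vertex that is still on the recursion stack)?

M→N

DFS from J (visiting each vertex's neighbors in the order listed); mark gray on enter, black on exit:
J gray
  E gray
    B gray
      N gray
        A gray
          M gray
            M→N: N is gray → back edge
First back edge: M → N.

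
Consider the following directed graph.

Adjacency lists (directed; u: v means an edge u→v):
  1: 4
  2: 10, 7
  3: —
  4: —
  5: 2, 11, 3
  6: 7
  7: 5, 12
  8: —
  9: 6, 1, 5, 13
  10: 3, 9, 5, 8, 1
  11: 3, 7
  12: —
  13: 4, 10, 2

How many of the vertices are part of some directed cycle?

8

A vertex is on a directed cycle iff it belongs to a strongly connected component of size ≥ 2 (or has a self-loop).
The vertices on cycles are {2, 5, 6, 7, 9, 10, 11, 13} — 8 in total.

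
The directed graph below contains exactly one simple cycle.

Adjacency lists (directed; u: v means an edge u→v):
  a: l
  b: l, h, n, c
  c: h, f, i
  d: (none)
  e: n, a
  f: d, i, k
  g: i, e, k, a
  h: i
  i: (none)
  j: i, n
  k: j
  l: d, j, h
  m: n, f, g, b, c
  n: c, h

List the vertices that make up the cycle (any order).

c, f, j, k, n

DFS with gray/black marking from n:
n gray
  c gray
    h gray
      i gray
      i black
    h black
    f gray
      d gray
      d black
      f→i: i black — skip
      k gray
        j gray
          j→i: i black — skip
          j→n: n is gray → back edge
Back edge closes the cycle n → c → f → k → j → n; its vertices are {c, f, j, k, n}.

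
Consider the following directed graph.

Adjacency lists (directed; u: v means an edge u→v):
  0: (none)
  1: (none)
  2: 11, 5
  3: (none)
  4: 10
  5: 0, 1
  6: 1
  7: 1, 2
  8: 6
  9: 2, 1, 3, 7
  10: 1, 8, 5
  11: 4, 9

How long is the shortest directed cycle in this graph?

3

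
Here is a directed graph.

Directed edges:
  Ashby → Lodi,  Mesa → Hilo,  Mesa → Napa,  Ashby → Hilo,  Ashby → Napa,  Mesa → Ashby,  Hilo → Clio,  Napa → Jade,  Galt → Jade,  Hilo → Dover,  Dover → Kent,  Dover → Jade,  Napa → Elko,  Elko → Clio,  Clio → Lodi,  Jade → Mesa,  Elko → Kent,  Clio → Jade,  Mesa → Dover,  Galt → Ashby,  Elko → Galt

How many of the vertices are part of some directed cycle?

9

A vertex is on a directed cycle iff it belongs to a strongly connected component of size ≥ 2 (or has a self-loop).
The vertices on cycles are {Clio, Elko, Galt, Hilo, Jade, Mesa, Napa, Ashby, Dover} — 9 in total.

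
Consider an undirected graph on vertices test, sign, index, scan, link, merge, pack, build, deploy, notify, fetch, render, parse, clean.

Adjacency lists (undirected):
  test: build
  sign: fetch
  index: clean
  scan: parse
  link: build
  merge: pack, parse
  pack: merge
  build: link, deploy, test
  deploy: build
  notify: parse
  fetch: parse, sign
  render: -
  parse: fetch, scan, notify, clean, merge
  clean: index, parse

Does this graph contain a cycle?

No

DFS, tracking each vertex's parent; an edge to a visited non-parent vertex closes a cycle.
Start from fetch:
visit fetch (parent –)
  visit parse (parent fetch)
    parse–fetch: parent, skip
    visit scan (parent parse)
      scan–parse: parent, skip
    visit notify (parent parse)
      notify–parse: parent, skip
    visit clean (parent parse)
      visit index (parent clean)
        index–clean: parent, skip
      clean–parse: parent, skip
    visit merge (parent parse)
      visit pack (parent merge)
        pack–merge: parent, skip
      merge–parse: parent, skip
  visit sign (parent fetch)
    sign–fetch: parent, skip
visit test (parent –)
  visit build (parent test)
    visit link (parent build)
      link–build: parent, skip
    visit deploy (parent build)
      deploy–build: parent, skip
    build–test: parent, skip
visit render (parent –)
No non-parent visited neighbor found — the graph is a forest.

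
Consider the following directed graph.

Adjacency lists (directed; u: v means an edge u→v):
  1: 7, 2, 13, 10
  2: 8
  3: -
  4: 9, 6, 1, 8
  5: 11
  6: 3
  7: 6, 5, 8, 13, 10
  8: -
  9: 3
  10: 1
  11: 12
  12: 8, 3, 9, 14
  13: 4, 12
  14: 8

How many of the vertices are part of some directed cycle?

A vertex is on a directed cycle iff it belongs to a strongly connected component of size ≥ 2 (or has a self-loop).
The vertices on cycles are {1, 4, 7, 10, 13} — 5 in total.

5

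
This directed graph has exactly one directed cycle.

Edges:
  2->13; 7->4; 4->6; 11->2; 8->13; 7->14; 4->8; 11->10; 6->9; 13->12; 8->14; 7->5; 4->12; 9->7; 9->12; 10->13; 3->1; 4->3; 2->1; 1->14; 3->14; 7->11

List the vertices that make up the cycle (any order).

4, 6, 7, 9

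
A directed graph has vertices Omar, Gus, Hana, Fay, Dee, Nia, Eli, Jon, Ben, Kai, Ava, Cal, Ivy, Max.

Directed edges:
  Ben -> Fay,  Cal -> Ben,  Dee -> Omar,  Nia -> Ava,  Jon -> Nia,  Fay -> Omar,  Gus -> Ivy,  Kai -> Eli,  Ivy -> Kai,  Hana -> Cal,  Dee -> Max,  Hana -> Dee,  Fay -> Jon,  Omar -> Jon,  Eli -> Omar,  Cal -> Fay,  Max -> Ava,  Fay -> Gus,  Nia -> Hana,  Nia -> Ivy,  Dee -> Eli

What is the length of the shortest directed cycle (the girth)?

5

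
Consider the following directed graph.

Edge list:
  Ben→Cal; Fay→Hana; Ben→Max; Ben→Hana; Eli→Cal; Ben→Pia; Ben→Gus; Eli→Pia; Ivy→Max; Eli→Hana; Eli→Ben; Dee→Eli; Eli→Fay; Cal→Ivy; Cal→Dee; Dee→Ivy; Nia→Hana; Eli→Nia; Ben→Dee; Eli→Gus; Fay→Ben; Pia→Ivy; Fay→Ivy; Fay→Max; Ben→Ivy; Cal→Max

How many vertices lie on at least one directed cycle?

A vertex is on a directed cycle iff it belongs to a strongly connected component of size ≥ 2 (or has a self-loop).
The vertices on cycles are {Ben, Cal, Dee, Eli, Fay} — 5 in total.

5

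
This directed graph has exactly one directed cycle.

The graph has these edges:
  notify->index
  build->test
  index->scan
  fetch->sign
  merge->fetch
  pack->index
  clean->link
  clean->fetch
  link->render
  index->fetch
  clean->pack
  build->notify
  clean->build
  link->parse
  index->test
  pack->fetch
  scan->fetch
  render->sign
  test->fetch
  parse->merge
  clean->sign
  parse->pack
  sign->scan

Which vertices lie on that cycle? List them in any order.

scan, sign, fetch

DFS with gray/black marking from sign:
sign gray
  scan gray
    fetch gray
      fetch→sign: sign is gray → back edge
Back edge closes the cycle sign → scan → fetch → sign; its vertices are {scan, sign, fetch}.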